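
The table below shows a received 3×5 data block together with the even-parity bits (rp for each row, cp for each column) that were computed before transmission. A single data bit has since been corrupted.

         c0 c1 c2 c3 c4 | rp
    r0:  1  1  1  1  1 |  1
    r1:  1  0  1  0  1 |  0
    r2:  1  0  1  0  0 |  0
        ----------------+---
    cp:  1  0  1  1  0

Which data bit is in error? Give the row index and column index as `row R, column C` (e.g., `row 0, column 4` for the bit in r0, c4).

Recompute each row's even parity and compare to rp:
  r0: data parity 1, sent rp 1 → ok
  r1: data parity 1, sent rp 0 → mismatch
  r2: data parity 0, sent rp 0 → ok
Recompute each column's even parity and compare to cp:
  c0: data parity 1, sent cp 1 → ok
  c1: data parity 1, sent cp 0 → mismatch
  c2: data parity 1, sent cp 1 → ok
  c3: data parity 1, sent cp 1 → ok
  c4: data parity 0, sent cp 0 → ok
Exactly one row (r1) and one column (c1) fail → the flipped bit is at their intersection.

row 1, column 1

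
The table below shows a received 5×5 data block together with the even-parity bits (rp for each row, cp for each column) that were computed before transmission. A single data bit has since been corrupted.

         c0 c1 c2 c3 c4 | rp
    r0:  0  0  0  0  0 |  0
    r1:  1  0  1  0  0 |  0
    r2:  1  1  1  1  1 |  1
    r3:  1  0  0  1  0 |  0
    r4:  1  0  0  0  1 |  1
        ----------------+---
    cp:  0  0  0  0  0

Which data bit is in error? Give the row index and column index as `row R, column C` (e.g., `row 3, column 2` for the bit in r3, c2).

row 4, column 1

Recompute each row's even parity and compare to rp:
  r0: data parity 0, sent rp 0 → ok
  r1: data parity 0, sent rp 0 → ok
  r2: data parity 1, sent rp 1 → ok
  r3: data parity 0, sent rp 0 → ok
  r4: data parity 0, sent rp 1 → mismatch
Recompute each column's even parity and compare to cp:
  c0: data parity 0, sent cp 0 → ok
  c1: data parity 1, sent cp 0 → mismatch
  c2: data parity 0, sent cp 0 → ok
  c3: data parity 0, sent cp 0 → ok
  c4: data parity 0, sent cp 0 → ok
Exactly one row (r4) and one column (c1) fail → the flipped bit is at their intersection.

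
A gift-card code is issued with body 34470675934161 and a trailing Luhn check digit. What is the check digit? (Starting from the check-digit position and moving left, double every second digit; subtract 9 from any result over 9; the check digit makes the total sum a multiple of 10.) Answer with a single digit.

0

Partial digits right→left: 1 6 1 4 3 9 5 7 6 0 7 4 4 3
Double every second digit counting from the check-digit position (so the 1st, 3rd, 5th, ... of the partial from the right).
  doubled (with −9 where >9): 2 2 6 1 3 5 8 → sum 27
  kept as-is: 6 4 9 7 0 4 3 → sum 33
Total = 27 + 33 = 60.
Check digit = (10 − (60 mod 10)) mod 10 = 0.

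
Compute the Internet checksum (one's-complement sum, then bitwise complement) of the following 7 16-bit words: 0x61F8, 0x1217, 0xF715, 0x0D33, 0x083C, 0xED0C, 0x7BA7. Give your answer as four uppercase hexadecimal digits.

16B7

One's-complement addition (fold any carry out of bit 15 back into bit 0):
  0x61F8 + 0x1217 = 0x0740F
  0x740F + 0xF715 = 0x16B24 → wrap carry → 0x6B25
  0x6B25 + 0x0D33 = 0x07858
  0x7858 + 0x083C = 0x08094
  0x8094 + 0xED0C = 0x16DA0 → wrap carry → 0x6DA1
  0x6DA1 + 0x7BA7 = 0x0E948
One's-complement sum = 0xE948.
Checksum = ~0xE948 & 0xFFFF = 0x16B7.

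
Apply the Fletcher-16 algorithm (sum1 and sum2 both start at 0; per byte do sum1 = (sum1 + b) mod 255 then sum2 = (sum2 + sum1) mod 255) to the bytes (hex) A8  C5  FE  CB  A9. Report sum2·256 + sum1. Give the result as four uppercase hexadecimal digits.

A0E2

Running sums (mod 255):
  after byte 0 (A8): sum1=168, sum2=168
  after byte 1 (C5): sum1=110, sum2=23
  after byte 2 (FE): sum1=109, sum2=132
  after byte 3 (CB): sum1=57, sum2=189
  after byte 4 (A9): sum1=226, sum2=160
Checksum = sum2·256 + sum1 = 160·256 + 226 = 41186 = 0xA0E2.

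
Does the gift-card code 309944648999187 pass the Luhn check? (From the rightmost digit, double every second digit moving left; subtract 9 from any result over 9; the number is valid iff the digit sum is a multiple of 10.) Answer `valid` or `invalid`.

invalid

From the right, keep odd positions and double even positions (subtract 9 from any doubled value over 9):
  doubled (positions 2,4,...): 7 9 9 8 8 9 0 → sum 50
  kept (positions 1,3,...): 7 1 9 8 6 4 9 3 → sum 47
Total = 97.
97 mod 10 = 7, so the number is invalid.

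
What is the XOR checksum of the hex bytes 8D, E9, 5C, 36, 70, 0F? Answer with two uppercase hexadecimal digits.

XOR the bytes together:
  start with 0x8D
  0x8D ⊕ 0xE9 = 0x64
  0x64 ⊕ 0x5C = 0x38
  0x38 ⊕ 0x36 = 0x0E
  0x0E ⊕ 0x70 = 0x7E
  0x7E ⊕ 0x0F = 0x71

71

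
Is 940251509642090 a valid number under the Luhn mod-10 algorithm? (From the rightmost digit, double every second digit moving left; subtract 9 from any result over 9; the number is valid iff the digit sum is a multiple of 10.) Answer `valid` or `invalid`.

From the right, keep odd positions and double even positions (subtract 9 from any doubled value over 9):
  doubled (positions 2,4,...): 9 4 3 0 2 4 8 → sum 30
  kept (positions 1,3,...): 0 0 4 9 5 5 0 9 → sum 32
Total = 62.
62 mod 10 = 2, so the number is invalid.

invalid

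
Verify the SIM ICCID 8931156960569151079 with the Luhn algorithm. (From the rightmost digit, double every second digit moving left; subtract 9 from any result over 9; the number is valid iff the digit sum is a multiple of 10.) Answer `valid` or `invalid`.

From the right, keep odd positions and double even positions (subtract 9 from any doubled value over 9):
  doubled (positions 2,4,...): 5 2 2 3 0 9 1 2 9 → sum 33
  kept (positions 1,3,...): 9 0 5 9 5 6 6 1 3 8 → sum 52
Total = 85.
85 mod 10 = 5, so the number is invalid.

invalid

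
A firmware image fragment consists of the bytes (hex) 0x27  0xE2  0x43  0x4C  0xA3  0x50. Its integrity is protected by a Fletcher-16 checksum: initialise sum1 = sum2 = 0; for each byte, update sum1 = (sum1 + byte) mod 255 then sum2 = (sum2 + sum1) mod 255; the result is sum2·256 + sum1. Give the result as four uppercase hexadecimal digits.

Running sums (mod 255):
  after byte 0 (0x27): sum1=39, sum2=39
  after byte 1 (0xE2): sum1=10, sum2=49
  after byte 2 (0x43): sum1=77, sum2=126
  after byte 3 (0x4C): sum1=153, sum2=24
  after byte 4 (0xA3): sum1=61, sum2=85
  after byte 5 (0x50): sum1=141, sum2=226
Checksum = sum2·256 + sum1 = 226·256 + 141 = 57997 = 0xE28D.

E28D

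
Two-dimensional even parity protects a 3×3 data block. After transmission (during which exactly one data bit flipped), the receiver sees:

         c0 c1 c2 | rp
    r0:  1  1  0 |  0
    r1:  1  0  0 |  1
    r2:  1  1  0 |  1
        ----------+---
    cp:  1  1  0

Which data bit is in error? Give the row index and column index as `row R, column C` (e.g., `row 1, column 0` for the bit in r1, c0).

row 2, column 1

Recompute each row's even parity and compare to rp:
  r0: data parity 0, sent rp 0 → ok
  r1: data parity 1, sent rp 1 → ok
  r2: data parity 0, sent rp 1 → mismatch
Recompute each column's even parity and compare to cp:
  c0: data parity 1, sent cp 1 → ok
  c1: data parity 0, sent cp 1 → mismatch
  c2: data parity 0, sent cp 0 → ok
Exactly one row (r2) and one column (c1) fail → the flipped bit is at their intersection.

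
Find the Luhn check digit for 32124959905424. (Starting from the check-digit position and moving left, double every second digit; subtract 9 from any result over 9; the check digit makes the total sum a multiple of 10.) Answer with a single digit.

Partial digits right→left: 4 2 4 5 0 9 9 5 9 4 2 1 2 3
Double every second digit counting from the check-digit position (so the 1st, 3rd, 5th, ... of the partial from the right).
  doubled (with −9 where >9): 8 8 0 9 9 4 4 → sum 42
  kept as-is: 2 5 9 5 4 1 3 → sum 29
Total = 42 + 29 = 71.
Check digit = (10 − (71 mod 10)) mod 10 = 9.

9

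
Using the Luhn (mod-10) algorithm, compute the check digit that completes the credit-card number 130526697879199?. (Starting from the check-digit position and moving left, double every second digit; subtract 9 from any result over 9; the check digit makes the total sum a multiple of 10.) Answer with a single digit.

Partial digits right→left: 9 9 1 9 7 8 7 9 6 6 2 5 0 3 1
Double every second digit counting from the check-digit position (so the 1st, 3rd, 5th, ... of the partial from the right).
  doubled (with −9 where >9): 9 2 5 5 3 4 0 2 → sum 30
  kept as-is: 9 9 8 9 6 5 3 → sum 49
Total = 30 + 49 = 79.
Check digit = (10 − (79 mod 10)) mod 10 = 1.

1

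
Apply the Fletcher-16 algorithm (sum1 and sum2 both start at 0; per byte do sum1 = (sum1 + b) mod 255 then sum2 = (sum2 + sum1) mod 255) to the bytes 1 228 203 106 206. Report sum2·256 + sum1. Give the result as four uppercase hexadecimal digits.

Running sums (mod 255):
  after byte 0 (1): sum1=1, sum2=1
  after byte 1 (228): sum1=229, sum2=230
  after byte 2 (203): sum1=177, sum2=152
  after byte 3 (106): sum1=28, sum2=180
  after byte 4 (206): sum1=234, sum2=159
Checksum = sum2·256 + sum1 = 159·256 + 234 = 40938 = 0x9FEA.

9FEA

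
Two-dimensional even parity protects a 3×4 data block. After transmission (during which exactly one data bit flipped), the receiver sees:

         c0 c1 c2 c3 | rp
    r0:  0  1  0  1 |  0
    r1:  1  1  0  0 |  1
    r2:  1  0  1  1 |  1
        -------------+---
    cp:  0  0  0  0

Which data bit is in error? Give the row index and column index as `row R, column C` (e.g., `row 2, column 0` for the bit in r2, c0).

Recompute each row's even parity and compare to rp:
  r0: data parity 0, sent rp 0 → ok
  r1: data parity 0, sent rp 1 → mismatch
  r2: data parity 1, sent rp 1 → ok
Recompute each column's even parity and compare to cp:
  c0: data parity 0, sent cp 0 → ok
  c1: data parity 0, sent cp 0 → ok
  c2: data parity 1, sent cp 0 → mismatch
  c3: data parity 0, sent cp 0 → ok
Exactly one row (r1) and one column (c2) fail → the flipped bit is at their intersection.

row 1, column 2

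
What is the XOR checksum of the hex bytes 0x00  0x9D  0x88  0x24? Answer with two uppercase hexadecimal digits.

31

XOR the bytes together:
  start with 0x00
  0x00 ⊕ 0x9D = 0x9D
  0x9D ⊕ 0x88 = 0x15
  0x15 ⊕ 0x24 = 0x31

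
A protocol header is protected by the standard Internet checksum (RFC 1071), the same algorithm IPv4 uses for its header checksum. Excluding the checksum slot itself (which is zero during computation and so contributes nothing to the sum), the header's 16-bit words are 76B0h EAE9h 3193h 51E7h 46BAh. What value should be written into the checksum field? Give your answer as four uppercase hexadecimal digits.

D430

One's-complement addition (fold any carry out of bit 15 back into bit 0):
  0x76B0 + 0xEAE9 = 0x16199 → wrap carry → 0x619A
  0x619A + 0x3193 = 0x0932D
  0x932D + 0x51E7 = 0x0E514
  0xE514 + 0x46BA = 0x12BCE → wrap carry → 0x2BCF
One's-complement sum = 0x2BCF.
Checksum = ~0x2BCF & 0xFFFF = 0xD430.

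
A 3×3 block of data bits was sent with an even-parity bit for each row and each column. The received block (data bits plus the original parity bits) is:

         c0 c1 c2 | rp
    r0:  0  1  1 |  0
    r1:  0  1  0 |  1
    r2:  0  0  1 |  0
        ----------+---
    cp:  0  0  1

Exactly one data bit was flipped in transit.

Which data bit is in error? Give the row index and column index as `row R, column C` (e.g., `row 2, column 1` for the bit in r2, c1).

row 2, column 2

Recompute each row's even parity and compare to rp:
  r0: data parity 0, sent rp 0 → ok
  r1: data parity 1, sent rp 1 → ok
  r2: data parity 1, sent rp 0 → mismatch
Recompute each column's even parity and compare to cp:
  c0: data parity 0, sent cp 0 → ok
  c1: data parity 0, sent cp 0 → ok
  c2: data parity 0, sent cp 1 → mismatch
Exactly one row (r2) and one column (c2) fail → the flipped bit is at their intersection.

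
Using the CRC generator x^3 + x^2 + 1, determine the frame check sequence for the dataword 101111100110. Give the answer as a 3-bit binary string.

Append 3 zeros: 101111100110000. Divide by 1101 (XOR where the leading bit is 1):
  pos 0: 1011 XOR 1101 = 0110
  pos 1: 1101 XOR 1101 = 0000
  pos 5: 1100 XOR 1101 = 0001
  pos 8: 1110 XOR 1101 = 0011
  pos 10: 1100 XOR 1101 = 0001
Remainder (last 3 bits) = 010. This is the CRC / FCS.

010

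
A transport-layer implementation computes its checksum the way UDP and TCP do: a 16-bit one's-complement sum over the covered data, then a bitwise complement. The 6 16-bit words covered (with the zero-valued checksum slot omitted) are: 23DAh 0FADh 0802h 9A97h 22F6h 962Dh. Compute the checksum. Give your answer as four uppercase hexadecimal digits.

70BB

One's-complement addition (fold any carry out of bit 15 back into bit 0):
  0x23DA + 0x0FAD = 0x03387
  0x3387 + 0x0802 = 0x03B89
  0x3B89 + 0x9A97 = 0x0D620
  0xD620 + 0x22F6 = 0x0F916
  0xF916 + 0x962D = 0x18F43 → wrap carry → 0x8F44
One's-complement sum = 0x8F44.
Checksum = ~0x8F44 & 0xFFFF = 0x70BB.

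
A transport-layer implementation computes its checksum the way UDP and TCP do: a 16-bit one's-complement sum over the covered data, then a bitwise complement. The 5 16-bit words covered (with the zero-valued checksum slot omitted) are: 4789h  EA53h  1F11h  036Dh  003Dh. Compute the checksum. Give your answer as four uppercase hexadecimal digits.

AB67

One's-complement addition (fold any carry out of bit 15 back into bit 0):
  0x4789 + 0xEA53 = 0x131DC → wrap carry → 0x31DD
  0x31DD + 0x1F11 = 0x050EE
  0x50EE + 0x036D = 0x0545B
  0x545B + 0x003D = 0x05498
One's-complement sum = 0x5498.
Checksum = ~0x5498 & 0xFFFF = 0xAB67.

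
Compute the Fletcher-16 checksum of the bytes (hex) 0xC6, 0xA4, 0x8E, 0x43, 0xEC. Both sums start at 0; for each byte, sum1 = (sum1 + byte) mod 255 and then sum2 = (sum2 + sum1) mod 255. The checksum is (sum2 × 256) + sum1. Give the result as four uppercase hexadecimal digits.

Running sums (mod 255):
  after byte 0 (0xC6): sum1=198, sum2=198
  after byte 1 (0xA4): sum1=107, sum2=50
  after byte 2 (0x8E): sum1=249, sum2=44
  after byte 3 (0x43): sum1=61, sum2=105
  after byte 4 (0xEC): sum1=42, sum2=147
Checksum = sum2·256 + sum1 = 147·256 + 42 = 37674 = 0x932A.

932A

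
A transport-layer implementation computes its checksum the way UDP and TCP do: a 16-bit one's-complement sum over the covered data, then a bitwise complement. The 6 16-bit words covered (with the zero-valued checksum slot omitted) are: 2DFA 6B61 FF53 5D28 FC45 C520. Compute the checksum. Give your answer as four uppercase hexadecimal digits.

48C1

One's-complement addition (fold any carry out of bit 15 back into bit 0):
  0x2DFA + 0x6B61 = 0x0995B
  0x995B + 0xFF53 = 0x198AE → wrap carry → 0x98AF
  0x98AF + 0x5D28 = 0x0F5D7
  0xF5D7 + 0xFC45 = 0x1F21C → wrap carry → 0xF21D
  0xF21D + 0xC520 = 0x1B73D → wrap carry → 0xB73E
One's-complement sum = 0xB73E.
Checksum = ~0xB73E & 0xFFFF = 0x48C1.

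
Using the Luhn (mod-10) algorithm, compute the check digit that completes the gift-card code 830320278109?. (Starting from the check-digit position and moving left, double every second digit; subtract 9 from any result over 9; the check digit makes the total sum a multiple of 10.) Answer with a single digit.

Partial digits right→left: 9 0 1 8 7 2 0 2 3 0 3 8
Double every second digit counting from the check-digit position (so the 1st, 3rd, 5th, ... of the partial from the right).
  doubled (with −9 where >9): 9 2 5 0 6 6 → sum 28
  kept as-is: 0 8 2 2 0 8 → sum 20
Total = 28 + 20 = 48.
Check digit = (10 − (48 mod 10)) mod 10 = 2.

2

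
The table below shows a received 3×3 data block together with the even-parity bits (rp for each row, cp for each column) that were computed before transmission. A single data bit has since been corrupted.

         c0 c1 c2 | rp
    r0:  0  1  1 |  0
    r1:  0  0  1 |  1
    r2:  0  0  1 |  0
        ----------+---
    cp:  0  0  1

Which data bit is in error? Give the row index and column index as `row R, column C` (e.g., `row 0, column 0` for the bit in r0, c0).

Recompute each row's even parity and compare to rp:
  r0: data parity 0, sent rp 0 → ok
  r1: data parity 1, sent rp 1 → ok
  r2: data parity 1, sent rp 0 → mismatch
Recompute each column's even parity and compare to cp:
  c0: data parity 0, sent cp 0 → ok
  c1: data parity 1, sent cp 0 → mismatch
  c2: data parity 1, sent cp 1 → ok
Exactly one row (r2) and one column (c1) fail → the flipped bit is at their intersection.

row 2, column 1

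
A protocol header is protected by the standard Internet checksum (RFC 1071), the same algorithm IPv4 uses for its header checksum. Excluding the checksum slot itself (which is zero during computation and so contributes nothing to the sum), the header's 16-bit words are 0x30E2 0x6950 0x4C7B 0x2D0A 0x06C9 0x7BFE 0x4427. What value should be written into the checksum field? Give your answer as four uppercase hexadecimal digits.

2559

One's-complement addition (fold any carry out of bit 15 back into bit 0):
  0x30E2 + 0x6950 = 0x09A32
  0x9A32 + 0x4C7B = 0x0E6AD
  0xE6AD + 0x2D0A = 0x113B7 → wrap carry → 0x13B8
  0x13B8 + 0x06C9 = 0x01A81
  0x1A81 + 0x7BFE = 0x0967F
  0x967F + 0x4427 = 0x0DAA6
One's-complement sum = 0xDAA6.
Checksum = ~0xDAA6 & 0xFFFF = 0x2559.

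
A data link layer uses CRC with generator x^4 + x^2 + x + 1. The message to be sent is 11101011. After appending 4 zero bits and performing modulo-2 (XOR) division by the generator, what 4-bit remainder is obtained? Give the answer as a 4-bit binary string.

0011

Append 4 zeros: 111010110000. Divide by 10111 (XOR where the leading bit is 1):
  pos 0: 11101 XOR 10111 = 01010
  pos 1: 10100 XOR 10111 = 00011
  pos 4: 11110 XOR 10111 = 01001
  pos 5: 10010 XOR 10111 = 00101
  pos 7: 10100 XOR 10111 = 00011
Remainder (last 4 bits) = 0011. This is the CRC / FCS.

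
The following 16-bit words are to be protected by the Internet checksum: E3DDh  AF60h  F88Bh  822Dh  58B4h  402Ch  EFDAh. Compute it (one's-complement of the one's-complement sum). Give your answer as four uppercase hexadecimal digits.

One's-complement addition (fold any carry out of bit 15 back into bit 0):
  0xE3DD + 0xAF60 = 0x1933D → wrap carry → 0x933E
  0x933E + 0xF88B = 0x18BC9 → wrap carry → 0x8BCA
  0x8BCA + 0x822D = 0x10DF7 → wrap carry → 0x0DF8
  0x0DF8 + 0x58B4 = 0x066AC
  0x66AC + 0x402C = 0x0A6D8
  0xA6D8 + 0xEFDA = 0x196B2 → wrap carry → 0x96B3
One's-complement sum = 0x96B3.
Checksum = ~0x96B3 & 0xFFFF = 0x694C.

694C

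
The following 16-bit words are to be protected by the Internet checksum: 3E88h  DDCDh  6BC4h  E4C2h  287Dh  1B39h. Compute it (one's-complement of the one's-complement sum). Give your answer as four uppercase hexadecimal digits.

One's-complement addition (fold any carry out of bit 15 back into bit 0):
  0x3E88 + 0xDDCD = 0x11C55 → wrap carry → 0x1C56
  0x1C56 + 0x6BC4 = 0x0881A
  0x881A + 0xE4C2 = 0x16CDC → wrap carry → 0x6CDD
  0x6CDD + 0x287D = 0x0955A
  0x955A + 0x1B39 = 0x0B093
One's-complement sum = 0xB093.
Checksum = ~0xB093 & 0xFFFF = 0x4F6C.

4F6C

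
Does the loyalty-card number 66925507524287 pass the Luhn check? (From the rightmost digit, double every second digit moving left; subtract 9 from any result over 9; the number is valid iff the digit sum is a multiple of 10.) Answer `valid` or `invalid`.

valid

From the right, keep odd positions and double even positions (subtract 9 from any doubled value over 9):
  doubled (positions 2,4,...): 7 8 1 0 1 9 3 → sum 29
  kept (positions 1,3,...): 7 2 2 7 5 2 6 → sum 31
Total = 60.
60 mod 10 = 0, so the number is valid.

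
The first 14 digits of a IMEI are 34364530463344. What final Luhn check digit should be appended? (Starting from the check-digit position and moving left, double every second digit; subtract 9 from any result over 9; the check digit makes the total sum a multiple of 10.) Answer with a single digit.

7

Partial digits right→left: 4 4 3 3 6 4 0 3 5 4 6 3 4 3
Double every second digit counting from the check-digit position (so the 1st, 3rd, 5th, ... of the partial from the right).
  doubled (with −9 where >9): 8 6 3 0 1 3 8 → sum 29
  kept as-is: 4 3 4 3 4 3 3 → sum 24
Total = 29 + 24 = 53.
Check digit = (10 − (53 mod 10)) mod 10 = 7.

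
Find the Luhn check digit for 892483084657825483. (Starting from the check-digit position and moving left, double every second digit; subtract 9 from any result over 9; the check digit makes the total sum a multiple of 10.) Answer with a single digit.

6

Partial digits right→left: 3 8 4 5 2 8 7 5 6 4 8 0 3 8 4 2 9 8
Double every second digit counting from the check-digit position (so the 1st, 3rd, 5th, ... of the partial from the right).
  doubled (with −9 where >9): 6 8 4 5 3 7 6 8 9 → sum 56
  kept as-is: 8 5 8 5 4 0 8 2 8 → sum 48
Total = 56 + 48 = 104.
Check digit = (10 − (104 mod 10)) mod 10 = 6.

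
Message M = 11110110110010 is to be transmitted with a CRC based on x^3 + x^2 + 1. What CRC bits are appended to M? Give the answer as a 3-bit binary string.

Append 3 zeros: 11110110110010000. Divide by 1101 (XOR where the leading bit is 1):
  pos 0: 1111 XOR 1101 = 0010
  pos 2: 1001 XOR 1101 = 0100
  pos 3: 1001 XOR 1101 = 0100
  pos 4: 1000 XOR 1101 = 0101
  pos 5: 1011 XOR 1101 = 0110
  pos 6: 1101 XOR 1101 = 0000
  pos 12: 1000 XOR 1101 = 0101
  pos 13: 1010 XOR 1101 = 0111
Remainder (last 3 bits) = 111. This is the CRC / FCS.

111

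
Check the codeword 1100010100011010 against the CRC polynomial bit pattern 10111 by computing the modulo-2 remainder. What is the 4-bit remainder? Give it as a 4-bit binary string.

0100

Modulo-2 division of 1100010100011010 by 10111:
  pos 0: 11000 XOR 10111 = 01111
  pos 1: 11111 XOR 10111 = 01000
  pos 2: 10000 XOR 10111 = 00111
  pos 4: 11110 XOR 10111 = 01001
  pos 5: 10010 XOR 10111 = 00101
  pos 7: 10101 XOR 10111 = 00010
  pos 10: 10101 XOR 10111 = 00010
Remainder = 0100 (nonzero — an error is detected).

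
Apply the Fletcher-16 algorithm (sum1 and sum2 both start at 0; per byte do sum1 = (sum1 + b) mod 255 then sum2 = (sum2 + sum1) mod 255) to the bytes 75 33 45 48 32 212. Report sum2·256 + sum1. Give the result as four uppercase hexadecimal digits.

Running sums (mod 255):
  after byte 0 (75): sum1=75, sum2=75
  after byte 1 (33): sum1=108, sum2=183
  after byte 2 (45): sum1=153, sum2=81
  after byte 3 (48): sum1=201, sum2=27
  after byte 4 (32): sum1=233, sum2=5
  after byte 5 (212): sum1=190, sum2=195
Checksum = sum2·256 + sum1 = 195·256 + 190 = 50110 = 0xC3BE.

C3BE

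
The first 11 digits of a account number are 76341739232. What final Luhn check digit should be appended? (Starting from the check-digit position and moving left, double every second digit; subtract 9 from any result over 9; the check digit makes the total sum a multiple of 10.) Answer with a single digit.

4

Partial digits right→left: 2 3 2 9 3 7 1 4 3 6 7
Double every second digit counting from the check-digit position (so the 1st, 3rd, 5th, ... of the partial from the right).
  doubled (with −9 where >9): 4 4 6 2 6 5 → sum 27
  kept as-is: 3 9 7 4 6 → sum 29
Total = 27 + 29 = 56.
Check digit = (10 − (56 mod 10)) mod 10 = 4.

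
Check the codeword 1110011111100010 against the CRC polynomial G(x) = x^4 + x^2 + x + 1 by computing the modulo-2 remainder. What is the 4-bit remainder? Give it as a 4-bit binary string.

Modulo-2 division of 1110011111100010 by 10111:
  pos 0: 11100 XOR 10111 = 01011
  pos 1: 10111 XOR 10111 = 00000
  pos 6: 11111 XOR 10111 = 01000
  pos 7: 10000 XOR 10111 = 00111
  pos 9: 11100 XOR 10111 = 01011
  pos 10: 10111 XOR 10111 = 00000
Remainder = 0000 (zero — the frame passes the CRC check).

0000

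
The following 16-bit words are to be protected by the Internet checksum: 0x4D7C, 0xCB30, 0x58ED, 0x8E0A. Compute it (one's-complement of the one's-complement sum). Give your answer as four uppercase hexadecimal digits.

005B

One's-complement addition (fold any carry out of bit 15 back into bit 0):
  0x4D7C + 0xCB30 = 0x118AC → wrap carry → 0x18AD
  0x18AD + 0x58ED = 0x0719A
  0x719A + 0x8E0A = 0x0FFA4
One's-complement sum = 0xFFA4.
Checksum = ~0xFFA4 & 0xFFFF = 0x005B.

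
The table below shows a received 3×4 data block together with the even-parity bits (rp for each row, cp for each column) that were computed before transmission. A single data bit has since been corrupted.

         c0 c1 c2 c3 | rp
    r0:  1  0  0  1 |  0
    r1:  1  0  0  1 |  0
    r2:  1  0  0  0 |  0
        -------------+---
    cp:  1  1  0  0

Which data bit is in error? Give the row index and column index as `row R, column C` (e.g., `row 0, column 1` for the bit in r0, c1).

Recompute each row's even parity and compare to rp:
  r0: data parity 0, sent rp 0 → ok
  r1: data parity 0, sent rp 0 → ok
  r2: data parity 1, sent rp 0 → mismatch
Recompute each column's even parity and compare to cp:
  c0: data parity 1, sent cp 1 → ok
  c1: data parity 0, sent cp 1 → mismatch
  c2: data parity 0, sent cp 0 → ok
  c3: data parity 0, sent cp 0 → ok
Exactly one row (r2) and one column (c1) fail → the flipped bit is at their intersection.

row 2, column 1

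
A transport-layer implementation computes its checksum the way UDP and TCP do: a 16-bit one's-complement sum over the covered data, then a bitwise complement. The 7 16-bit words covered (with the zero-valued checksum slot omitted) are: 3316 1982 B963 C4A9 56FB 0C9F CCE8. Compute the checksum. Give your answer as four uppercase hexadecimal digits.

04D7

One's-complement addition (fold any carry out of bit 15 back into bit 0):
  0x3316 + 0x1982 = 0x04C98
  0x4C98 + 0xB963 = 0x105FB → wrap carry → 0x05FC
  0x05FC + 0xC4A9 = 0x0CAA5
  0xCAA5 + 0x56FB = 0x121A0 → wrap carry → 0x21A1
  0x21A1 + 0x0C9F = 0x02E40
  0x2E40 + 0xCCE8 = 0x0FB28
One's-complement sum = 0xFB28.
Checksum = ~0xFB28 & 0xFFFF = 0x04D7.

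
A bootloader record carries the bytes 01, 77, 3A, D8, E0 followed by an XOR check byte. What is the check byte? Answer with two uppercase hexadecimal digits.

XOR the bytes together:
  start with 0x01
  0x01 ⊕ 0x77 = 0x76
  0x76 ⊕ 0x3A = 0x4C
  0x4C ⊕ 0xD8 = 0x94
  0x94 ⊕ 0xE0 = 0x74

74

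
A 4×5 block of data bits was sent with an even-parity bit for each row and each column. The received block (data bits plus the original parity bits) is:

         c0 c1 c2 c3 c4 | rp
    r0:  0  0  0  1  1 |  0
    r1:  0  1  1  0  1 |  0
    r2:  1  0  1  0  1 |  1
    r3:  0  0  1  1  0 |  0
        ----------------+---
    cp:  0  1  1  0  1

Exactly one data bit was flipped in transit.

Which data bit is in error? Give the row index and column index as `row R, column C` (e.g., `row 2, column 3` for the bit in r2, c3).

Recompute each row's even parity and compare to rp:
  r0: data parity 0, sent rp 0 → ok
  r1: data parity 1, sent rp 0 → mismatch
  r2: data parity 1, sent rp 1 → ok
  r3: data parity 0, sent rp 0 → ok
Recompute each column's even parity and compare to cp:
  c0: data parity 1, sent cp 0 → mismatch
  c1: data parity 1, sent cp 1 → ok
  c2: data parity 1, sent cp 1 → ok
  c3: data parity 0, sent cp 0 → ok
  c4: data parity 1, sent cp 1 → ok
Exactly one row (r1) and one column (c0) fail → the flipped bit is at their intersection.

row 1, column 0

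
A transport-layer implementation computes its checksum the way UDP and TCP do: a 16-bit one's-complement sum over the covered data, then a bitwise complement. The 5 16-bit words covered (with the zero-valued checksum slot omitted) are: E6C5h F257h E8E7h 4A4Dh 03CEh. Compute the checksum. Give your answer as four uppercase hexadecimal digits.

One's-complement addition (fold any carry out of bit 15 back into bit 0):
  0xE6C5 + 0xF257 = 0x1D91C → wrap carry → 0xD91D
  0xD91D + 0xE8E7 = 0x1C204 → wrap carry → 0xC205
  0xC205 + 0x4A4D = 0x10C52 → wrap carry → 0x0C53
  0x0C53 + 0x03CE = 0x01021
One's-complement sum = 0x1021.
Checksum = ~0x1021 & 0xFFFF = 0xEFDE.

EFDE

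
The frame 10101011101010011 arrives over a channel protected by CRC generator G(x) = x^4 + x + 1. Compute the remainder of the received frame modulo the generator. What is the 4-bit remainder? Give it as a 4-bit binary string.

Modulo-2 division of 10101011101010011 by 10011:
  pos 0: 10101 XOR 10011 = 00110
  pos 2: 11001 XOR 10011 = 01010
  pos 3: 10101 XOR 10011 = 00110
  pos 5: 11010 XOR 10011 = 01001
  pos 6: 10011 XOR 10011 = 00000
  pos 12: 10011 XOR 10011 = 00000
Remainder = 0000 (zero — the frame passes the CRC check).

0000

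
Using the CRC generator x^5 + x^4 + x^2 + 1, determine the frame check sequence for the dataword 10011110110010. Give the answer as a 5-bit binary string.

Append 5 zeros: 1001111011001000000. Divide by 110101 (XOR where the leading bit is 1):
  pos 0: 100111 XOR 110101 = 010010
  pos 1: 100101 XOR 110101 = 010000
  pos 2: 100000 XOR 110101 = 010101
  pos 3: 101011 XOR 110101 = 011110
  pos 4: 111101 XOR 110101 = 001000
  pos 6: 100000 XOR 110101 = 010101
  pos 7: 101011 XOR 110101 = 011110
  pos 8: 111100 XOR 110101 = 001001
  pos 10: 100100 XOR 110101 = 010001
  pos 11: 100010 XOR 110101 = 010111
  pos 12: 101110 XOR 110101 = 011011
  pos 13: 110110 XOR 110101 = 000011
Remainder (last 5 bits) = 00011. This is the CRC / FCS.

00011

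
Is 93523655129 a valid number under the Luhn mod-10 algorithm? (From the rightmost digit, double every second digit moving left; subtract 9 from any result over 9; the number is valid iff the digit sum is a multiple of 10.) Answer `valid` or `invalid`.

valid

From the right, keep odd positions and double even positions (subtract 9 from any doubled value over 9):
  doubled (positions 2,4,...): 4 1 3 4 6 → sum 18
  kept (positions 1,3,...): 9 1 5 3 5 9 → sum 32
Total = 50.
50 mod 10 = 0, so the number is valid.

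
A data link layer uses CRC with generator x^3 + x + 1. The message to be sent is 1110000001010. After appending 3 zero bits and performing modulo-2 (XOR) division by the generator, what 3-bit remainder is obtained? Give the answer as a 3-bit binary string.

101

Append 3 zeros: 1110000001010000. Divide by 1011 (XOR where the leading bit is 1):
  pos 0: 1110 XOR 1011 = 0101
  pos 1: 1010 XOR 1011 = 0001
  pos 4: 1000 XOR 1011 = 0011
  pos 6: 1101 XOR 1011 = 0110
  pos 7: 1100 XOR 1011 = 0111
  pos 8: 1111 XOR 1011 = 0100
  pos 9: 1000 XOR 1011 = 0011
  pos 11: 1100 XOR 1011 = 0111
  pos 12: 1110 XOR 1011 = 0101
Remainder (last 3 bits) = 101. This is the CRC / FCS.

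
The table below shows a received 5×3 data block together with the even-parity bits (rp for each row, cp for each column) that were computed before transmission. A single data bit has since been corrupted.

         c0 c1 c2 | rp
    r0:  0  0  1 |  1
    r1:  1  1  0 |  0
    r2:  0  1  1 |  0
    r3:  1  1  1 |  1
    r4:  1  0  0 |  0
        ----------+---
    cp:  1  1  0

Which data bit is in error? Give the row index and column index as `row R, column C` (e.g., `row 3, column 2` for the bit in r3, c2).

Recompute each row's even parity and compare to rp:
  r0: data parity 1, sent rp 1 → ok
  r1: data parity 0, sent rp 0 → ok
  r2: data parity 0, sent rp 0 → ok
  r3: data parity 1, sent rp 1 → ok
  r4: data parity 1, sent rp 0 → mismatch
Recompute each column's even parity and compare to cp:
  c0: data parity 1, sent cp 1 → ok
  c1: data parity 1, sent cp 1 → ok
  c2: data parity 1, sent cp 0 → mismatch
Exactly one row (r4) and one column (c2) fail → the flipped bit is at their intersection.

row 4, column 2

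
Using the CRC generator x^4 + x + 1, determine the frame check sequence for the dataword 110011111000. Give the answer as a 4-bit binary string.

0101

Append 4 zeros: 1100111110000000. Divide by 10011 (XOR where the leading bit is 1):
  pos 0: 11001 XOR 10011 = 01010
  pos 1: 10101 XOR 10011 = 00110
  pos 3: 11011 XOR 10011 = 01000
  pos 4: 10001 XOR 10011 = 00010
  pos 7: 10000 XOR 10011 = 00011
  pos 10: 11000 XOR 10011 = 01011
  pos 11: 10110 XOR 10011 = 00101
Remainder (last 4 bits) = 0101. This is the CRC / FCS.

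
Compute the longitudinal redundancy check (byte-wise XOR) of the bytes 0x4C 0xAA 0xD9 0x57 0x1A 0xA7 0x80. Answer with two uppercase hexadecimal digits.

XOR the bytes together:
  start with 0x4C
  0x4C ⊕ 0xAA = 0xE6
  0xE6 ⊕ 0xD9 = 0x3F
  0x3F ⊕ 0x57 = 0x68
  0x68 ⊕ 0x1A = 0x72
  0x72 ⊕ 0xA7 = 0xD5
  0xD5 ⊕ 0x80 = 0x55

55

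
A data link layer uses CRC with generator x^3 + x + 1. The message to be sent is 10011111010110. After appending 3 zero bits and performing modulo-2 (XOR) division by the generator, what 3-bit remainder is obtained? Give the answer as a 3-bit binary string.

111

Append 3 zeros: 10011111010110000. Divide by 1011 (XOR where the leading bit is 1):
  pos 0: 1001 XOR 1011 = 0010
  pos 2: 1011 XOR 1011 = 0000
  pos 6: 1101 XOR 1011 = 0110
  pos 7: 1100 XOR 1011 = 0111
  pos 8: 1111 XOR 1011 = 0100
  pos 9: 1001 XOR 1011 = 0010
  pos 11: 1000 XOR 1011 = 0011
  pos 13: 1100 XOR 1011 = 0111
Remainder (last 3 bits) = 111. This is the CRC / FCS.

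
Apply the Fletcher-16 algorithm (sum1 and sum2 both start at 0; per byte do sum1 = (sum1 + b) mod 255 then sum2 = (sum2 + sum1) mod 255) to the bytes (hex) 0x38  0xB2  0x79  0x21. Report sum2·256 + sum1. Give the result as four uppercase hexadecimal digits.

Running sums (mod 255):
  after byte 0 (0x38): sum1=56, sum2=56
  after byte 1 (0xB2): sum1=234, sum2=35
  after byte 2 (0x79): sum1=100, sum2=135
  after byte 3 (0x21): sum1=133, sum2=13
Checksum = sum2·256 + sum1 = 13·256 + 133 = 3461 = 0x0D85.

0D85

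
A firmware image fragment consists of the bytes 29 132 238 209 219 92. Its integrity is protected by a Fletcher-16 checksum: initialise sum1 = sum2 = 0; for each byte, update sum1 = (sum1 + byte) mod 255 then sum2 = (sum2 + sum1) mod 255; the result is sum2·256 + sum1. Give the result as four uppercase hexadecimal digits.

Running sums (mod 255):
  after byte 0 (29): sum1=29, sum2=29
  after byte 1 (132): sum1=161, sum2=190
  after byte 2 (238): sum1=144, sum2=79
  after byte 3 (209): sum1=98, sum2=177
  after byte 4 (219): sum1=62, sum2=239
  after byte 5 (92): sum1=154, sum2=138
Checksum = sum2·256 + sum1 = 138·256 + 154 = 35482 = 0x8A9A.

8A9A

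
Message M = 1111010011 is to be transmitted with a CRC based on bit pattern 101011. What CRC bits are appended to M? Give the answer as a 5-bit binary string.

11100

Append 5 zeros: 111101001100000. Divide by 101011 (XOR where the leading bit is 1):
  pos 0: 111101 XOR 101011 = 010110
  pos 1: 101100 XOR 101011 = 000111
  pos 4: 111011 XOR 101011 = 010000
  pos 5: 100000 XOR 101011 = 001011
  pos 7: 101100 XOR 101011 = 000111
Remainder (last 5 bits) = 11100. This is the CRC / FCS.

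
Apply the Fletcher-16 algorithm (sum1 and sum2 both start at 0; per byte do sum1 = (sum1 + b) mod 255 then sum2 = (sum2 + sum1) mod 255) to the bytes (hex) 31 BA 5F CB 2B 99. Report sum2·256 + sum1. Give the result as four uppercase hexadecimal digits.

9DDB

Running sums (mod 255):
  after byte 0 (31): sum1=49, sum2=49
  after byte 1 (BA): sum1=235, sum2=29
  after byte 2 (5F): sum1=75, sum2=104
  after byte 3 (CB): sum1=23, sum2=127
  after byte 4 (2B): sum1=66, sum2=193
  after byte 5 (99): sum1=219, sum2=157
Checksum = sum2·256 + sum1 = 157·256 + 219 = 40411 = 0x9DDB.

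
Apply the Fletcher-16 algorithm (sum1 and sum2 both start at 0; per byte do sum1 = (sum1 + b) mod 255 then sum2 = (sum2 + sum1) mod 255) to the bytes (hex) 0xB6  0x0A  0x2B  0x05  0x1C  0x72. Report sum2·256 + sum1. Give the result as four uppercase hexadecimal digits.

Running sums (mod 255):
  after byte 0 (0xB6): sum1=182, sum2=182
  after byte 1 (0x0A): sum1=192, sum2=119
  after byte 2 (0x2B): sum1=235, sum2=99
  after byte 3 (0x05): sum1=240, sum2=84
  after byte 4 (0x1C): sum1=13, sum2=97
  after byte 5 (0x72): sum1=127, sum2=224
Checksum = sum2·256 + sum1 = 224·256 + 127 = 57471 = 0xE07F.

E07F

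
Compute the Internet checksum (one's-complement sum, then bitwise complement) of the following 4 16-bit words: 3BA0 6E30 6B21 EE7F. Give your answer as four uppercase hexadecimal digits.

FC8D

One's-complement addition (fold any carry out of bit 15 back into bit 0):
  0x3BA0 + 0x6E30 = 0x0A9D0
  0xA9D0 + 0x6B21 = 0x114F1 → wrap carry → 0x14F2
  0x14F2 + 0xEE7F = 0x10371 → wrap carry → 0x0372
One's-complement sum = 0x0372.
Checksum = ~0x0372 & 0xFFFF = 0xFC8D.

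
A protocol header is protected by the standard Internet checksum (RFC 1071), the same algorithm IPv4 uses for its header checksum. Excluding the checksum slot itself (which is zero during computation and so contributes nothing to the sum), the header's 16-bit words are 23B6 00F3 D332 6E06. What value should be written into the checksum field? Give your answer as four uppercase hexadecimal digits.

One's-complement addition (fold any carry out of bit 15 back into bit 0):
  0x23B6 + 0x00F3 = 0x024A9
  0x24A9 + 0xD332 = 0x0F7DB
  0xF7DB + 0x6E06 = 0x165E1 → wrap carry → 0x65E2
One's-complement sum = 0x65E2.
Checksum = ~0x65E2 & 0xFFFF = 0x9A1D.

9A1D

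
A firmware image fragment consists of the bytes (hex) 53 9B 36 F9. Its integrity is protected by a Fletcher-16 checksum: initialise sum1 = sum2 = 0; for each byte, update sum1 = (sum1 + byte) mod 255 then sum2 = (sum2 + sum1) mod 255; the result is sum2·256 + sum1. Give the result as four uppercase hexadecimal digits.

Running sums (mod 255):
  after byte 0 (53): sum1=83, sum2=83
  after byte 1 (9B): sum1=238, sum2=66
  after byte 2 (36): sum1=37, sum2=103
  after byte 3 (F9): sum1=31, sum2=134
Checksum = sum2·256 + sum1 = 134·256 + 31 = 34335 = 0x861F.

861F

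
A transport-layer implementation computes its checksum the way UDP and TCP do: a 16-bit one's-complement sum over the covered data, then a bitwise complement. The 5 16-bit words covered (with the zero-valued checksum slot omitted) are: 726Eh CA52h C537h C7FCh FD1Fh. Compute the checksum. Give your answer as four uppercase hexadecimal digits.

One's-complement addition (fold any carry out of bit 15 back into bit 0):
  0x726E + 0xCA52 = 0x13CC0 → wrap carry → 0x3CC1
  0x3CC1 + 0xC537 = 0x101F8 → wrap carry → 0x01F9
  0x01F9 + 0xC7FC = 0x0C9F5
  0xC9F5 + 0xFD1F = 0x1C714 → wrap carry → 0xC715
One's-complement sum = 0xC715.
Checksum = ~0xC715 & 0xFFFF = 0x38EA.

38EA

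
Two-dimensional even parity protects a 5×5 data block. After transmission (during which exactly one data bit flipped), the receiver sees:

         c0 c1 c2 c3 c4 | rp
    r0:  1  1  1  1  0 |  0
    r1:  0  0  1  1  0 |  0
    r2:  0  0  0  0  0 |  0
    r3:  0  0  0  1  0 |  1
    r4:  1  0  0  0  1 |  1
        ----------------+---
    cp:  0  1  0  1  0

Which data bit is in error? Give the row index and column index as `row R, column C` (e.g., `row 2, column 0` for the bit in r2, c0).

row 4, column 4

Recompute each row's even parity and compare to rp:
  r0: data parity 0, sent rp 0 → ok
  r1: data parity 0, sent rp 0 → ok
  r2: data parity 0, sent rp 0 → ok
  r3: data parity 1, sent rp 1 → ok
  r4: data parity 0, sent rp 1 → mismatch
Recompute each column's even parity and compare to cp:
  c0: data parity 0, sent cp 0 → ok
  c1: data parity 1, sent cp 1 → ok
  c2: data parity 0, sent cp 0 → ok
  c3: data parity 1, sent cp 1 → ok
  c4: data parity 1, sent cp 0 → mismatch
Exactly one row (r4) and one column (c4) fail → the flipped bit is at their intersection.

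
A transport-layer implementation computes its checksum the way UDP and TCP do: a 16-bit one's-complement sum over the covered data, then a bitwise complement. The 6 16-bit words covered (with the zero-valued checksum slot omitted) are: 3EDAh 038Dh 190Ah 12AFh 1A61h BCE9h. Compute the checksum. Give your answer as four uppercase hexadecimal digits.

One's-complement addition (fold any carry out of bit 15 back into bit 0):
  0x3EDA + 0x038D = 0x04267
  0x4267 + 0x190A = 0x05B71
  0x5B71 + 0x12AF = 0x06E20
  0x6E20 + 0x1A61 = 0x08881
  0x8881 + 0xBCE9 = 0x1456A → wrap carry → 0x456B
One's-complement sum = 0x456B.
Checksum = ~0x456B & 0xFFFF = 0xBA94.

BA94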